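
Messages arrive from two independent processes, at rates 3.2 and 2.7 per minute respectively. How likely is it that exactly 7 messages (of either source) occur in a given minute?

Independent Poisson processes superpose: combined rate λ = 3.2 + 2.7 = 5.9 per minute.
So μ = 5.9.
P(N = 7) = e^(−5.9) · 5.9^7/7! ≈ 0.1353.

0.1353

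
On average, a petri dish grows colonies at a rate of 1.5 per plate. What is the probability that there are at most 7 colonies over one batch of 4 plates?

Over the interval, μ = 1.5 × 4 = 6 (a batch of 4 plates = 4 plates).
P(N ≤ 7) = Σ_{j=0}^{7} e^(−μ) μ^j/j! ≈ 0.7440.

0.7440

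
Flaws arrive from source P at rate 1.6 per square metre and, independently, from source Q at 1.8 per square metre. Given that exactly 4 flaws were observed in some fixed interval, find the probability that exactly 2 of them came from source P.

Given the total, each event is independently from source P with probability p = λ_P/(λ_P+λ_Q) = 1.6/3.4 ≈ 0.4706.
So K ~ Binomial(4, 1.6/3.4): P(K = 2) = C(4,2) · (1.6/3.4)^2 · (1.8/3.4)^2 ≈ 0.3724.

0.3724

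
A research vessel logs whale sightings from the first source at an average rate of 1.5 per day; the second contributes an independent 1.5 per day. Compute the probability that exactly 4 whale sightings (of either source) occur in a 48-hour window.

Independent Poisson processes superpose: combined rate λ = 1.5 + 1.5 = 3 per day.
Over the interval, μ = 3 × 2 = 6 (a 48-hour window = 2 days).
P(N = 4) = e^(−6) · 6^4/4! ≈ 0.1339.

0.1339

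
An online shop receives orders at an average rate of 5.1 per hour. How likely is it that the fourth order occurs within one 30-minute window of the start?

0.2532

Over the interval, μ = 5.1 × 0.5 = 2.55 (a 30-minute window = 0.5 hours).
The fourth arrival falls in the interval iff at least 4 events occur there: P(S_4 ≤ t) = P(N ≥ 4) = 1 − P(N ≤ 3) ≈ 0.2532.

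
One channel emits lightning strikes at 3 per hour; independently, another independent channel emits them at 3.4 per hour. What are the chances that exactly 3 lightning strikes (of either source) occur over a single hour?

Independent Poisson processes superpose: combined rate λ = 3 + 3.4 = 6.4 per hour.
So μ = 6.4.
P(N = 3) = e^(−6.4) · 6.4^3/3! ≈ 0.0726.

0.0726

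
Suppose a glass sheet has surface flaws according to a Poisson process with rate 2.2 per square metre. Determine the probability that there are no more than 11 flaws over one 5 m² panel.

0.5793

Over the interval, μ = 2.2 × 5 = 11 (a 5 m² panel = 5 square metres).
P(N ≤ 11) = Σ_{j=0}^{11} e^(−μ) μ^j/j! ≈ 0.5793.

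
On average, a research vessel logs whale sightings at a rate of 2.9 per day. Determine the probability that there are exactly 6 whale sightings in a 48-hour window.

0.1601

Over the interval, μ = 2.9 × 2 = 5.8 (a 48-hour window = 2 days).
P(N = 6) = e^(−μ) μ^6/6! = e^(−5.8) · 5.8^6/720 ≈ 0.1601.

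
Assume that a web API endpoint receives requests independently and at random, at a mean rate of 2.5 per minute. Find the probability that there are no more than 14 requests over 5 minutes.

0.7250

Over the interval, μ = 2.5 × 5 = 12.5 (5 minutes).
P(N ≤ 14) = Σ_{j=0}^{14} e^(−μ) μ^j/j! ≈ 0.7250.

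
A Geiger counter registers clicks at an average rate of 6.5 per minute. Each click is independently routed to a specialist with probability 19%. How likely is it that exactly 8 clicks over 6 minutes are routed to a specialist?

0.1364

Thinning: the clicks that are routed to a specialist themselves form a Poisson process with rate 0.19 × 6.5 = 1.235 per minute.
Over the interval, μ = 1.235 × 6 = 7.41 (6 minutes).
P(N = 8) = e^(−7.41) · 7.41^8/8! ≈ 0.1364.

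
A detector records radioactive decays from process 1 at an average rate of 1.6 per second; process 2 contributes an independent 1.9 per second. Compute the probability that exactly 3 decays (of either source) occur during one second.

Independent Poisson processes superpose: combined rate λ = 1.6 + 1.9 = 3.5 per second.
So μ = 3.5.
P(N = 3) = e^(−3.5) · 3.5^3/3! ≈ 0.2158.

0.2158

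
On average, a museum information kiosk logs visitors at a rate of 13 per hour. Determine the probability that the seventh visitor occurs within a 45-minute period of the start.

0.8533

Over the interval, μ = 13 × 0.75 = 9.75 (a 45-minute period = 0.75 hours).
The seventh arrival falls in the interval iff at least 7 events occur there: P(S_7 ≤ t) = P(N ≥ 7) = 1 − P(N ≤ 6) ≈ 0.8533.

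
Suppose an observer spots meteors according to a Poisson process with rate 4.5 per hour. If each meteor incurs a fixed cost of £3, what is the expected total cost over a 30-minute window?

£6.75

E[N] = 4.5 × 0.5 = 2.25 (a 30-minute window = 0.5 hours); E[cost] = 2.25 × £3 = £6.75.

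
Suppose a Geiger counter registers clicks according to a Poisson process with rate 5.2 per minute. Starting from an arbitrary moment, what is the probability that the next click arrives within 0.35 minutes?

Inter-arrival times are exponential with rate λ = 5.2 per minute.
P(T ≤ 0.35) = 1 − e^(−λt) = 1 − e^(−5.2 × 0.35) = 1 − e^(−1.82) ≈ 0.8380.

0.8380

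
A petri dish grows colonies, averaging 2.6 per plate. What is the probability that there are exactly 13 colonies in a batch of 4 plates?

0.0814

Over the interval, μ = 2.6 × 4 = 10.4 (a batch of 4 plates = 4 plates).
P(N = 13) = e^(−μ) μ^13/13! = e^(−10.4) · 10.4^13/6227020800 ≈ 0.0814.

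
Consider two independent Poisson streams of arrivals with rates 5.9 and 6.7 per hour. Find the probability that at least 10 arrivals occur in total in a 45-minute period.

0.4717

Independent Poisson processes superpose: combined rate λ = 5.9 + 6.7 = 12.6 per hour.
Over the interval, μ = 12.6 × 0.75 = 9.45 (a 45-minute period = 0.75 hours).
P(N ≥ 10) = 1 − P(N ≤ 9) ≈ 0.4717.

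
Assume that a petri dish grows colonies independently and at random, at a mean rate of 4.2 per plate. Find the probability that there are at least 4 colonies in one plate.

0.6046

With mean μ = 4.2 per plate,
P(N ≥ 4) = 1 − P(N ≤ 3) = 1 − Σ_{j=0}^{3} e^(−μ) μ^j/j! ≈ 0.6046.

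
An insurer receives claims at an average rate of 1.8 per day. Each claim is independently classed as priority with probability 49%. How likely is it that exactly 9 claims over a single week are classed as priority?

0.0748

Thinning: the claims that are classed as priority themselves form a Poisson process with rate 0.49 × 1.8 = 0.882 per day.
Over the interval, μ = 0.882 × 7 = 6.174 (a week = 7 days).
P(N = 9) = e^(−6.174) · 6.174^9/9! ≈ 0.0748.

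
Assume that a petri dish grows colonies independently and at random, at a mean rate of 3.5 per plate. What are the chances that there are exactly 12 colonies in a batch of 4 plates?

0.0984

Over the interval, μ = 3.5 × 4 = 14 (a batch of 4 plates = 4 plates).
P(N = 12) = e^(−μ) μ^12/12! = e^(−14) · 14^12/479001600 ≈ 0.0984.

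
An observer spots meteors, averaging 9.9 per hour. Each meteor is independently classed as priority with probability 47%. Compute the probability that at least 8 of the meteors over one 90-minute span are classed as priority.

Thinning: the meteors that are classed as priority themselves form a Poisson process with rate 0.47 × 9.9 = 4.653 per hour.
Over the interval, μ = 4.653 × 1.5 = 6.9795 (a 90-minute span = 1.5 hours).
P(N ≥ 8) = 1 − P(N ≤ 7) ≈ 0.3982.

0.3982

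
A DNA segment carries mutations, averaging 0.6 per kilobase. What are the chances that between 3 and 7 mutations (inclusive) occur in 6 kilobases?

Over the interval, μ = 0.6 × 6 = 3.6 (6 kilobases).
P(3 ≤ N ≤ 7) = Σ_{j=3}^{7} e^(−3.6) · 3.6^j/j! ≈ 0.6665.

0.6665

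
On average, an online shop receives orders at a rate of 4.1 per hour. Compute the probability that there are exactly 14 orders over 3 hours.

0.0947

Over the interval, μ = 4.1 × 3 = 12.3 (3 hours).
P(N = 14) = e^(−μ) μ^14/14! = e^(−12.3) · 12.3^14/87178291200 ≈ 0.0947.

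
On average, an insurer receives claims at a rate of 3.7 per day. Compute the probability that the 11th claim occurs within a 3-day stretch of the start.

Over the interval, μ = 3.7 × 3 = 11.1 (a 3-day stretch = 3 days).
The 11th arrival falls in the interval iff at least 11 events occur there: P(S_11 ≤ t) = P(N ≥ 11) = 1 − P(N ≤ 10) ≈ 0.5520.

0.5520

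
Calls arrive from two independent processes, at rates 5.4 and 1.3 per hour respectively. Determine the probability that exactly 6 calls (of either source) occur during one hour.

0.1546

Independent Poisson processes superpose: combined rate λ = 5.4 + 1.3 = 6.7 per hour.
So μ = 6.7.
P(N = 6) = e^(−6.7) · 6.7^6/6! ≈ 0.1546.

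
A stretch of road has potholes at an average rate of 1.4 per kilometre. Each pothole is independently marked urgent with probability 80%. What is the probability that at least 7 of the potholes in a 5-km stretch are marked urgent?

0.3297

Thinning: the potholes that are marked urgent themselves form a Poisson process with rate 0.8 × 1.4 = 1.12 per kilometre.
Over the interval, μ = 1.12 × 5 = 5.6 (a 5-km stretch = 5 kilometres).
P(N ≥ 7) = 1 − P(N ≤ 6) ≈ 0.3297.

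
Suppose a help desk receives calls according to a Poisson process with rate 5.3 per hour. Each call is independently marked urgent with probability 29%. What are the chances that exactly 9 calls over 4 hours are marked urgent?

Thinning: the calls that are marked urgent themselves form a Poisson process with rate 0.29 × 5.3 = 1.537 per hour.
Over the interval, μ = 1.537 × 4 = 6.148 (4 hours).
P(N = 9) = e^(−6.148) · 6.148^9/9! ≈ 0.0739.

0.0739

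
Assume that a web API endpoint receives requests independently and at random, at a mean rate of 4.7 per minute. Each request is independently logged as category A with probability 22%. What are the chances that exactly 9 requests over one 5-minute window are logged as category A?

0.0413

Thinning: the requests that are logged as category A themselves form a Poisson process with rate 0.22 × 4.7 = 1.034 per minute.
Over the interval, μ = 1.034 × 5 = 5.17 (a 5-minute window = 5 minutes).
P(N = 9) = e^(−5.17) · 5.17^9/9! ≈ 0.0413.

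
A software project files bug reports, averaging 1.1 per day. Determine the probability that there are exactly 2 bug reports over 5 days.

0.0618

Over the interval, μ = 1.1 × 5 = 5.5 (5 days).
P(N = 2) = e^(−μ) μ^2/2! = e^(−5.5) · 5.5^2/2 ≈ 0.0618.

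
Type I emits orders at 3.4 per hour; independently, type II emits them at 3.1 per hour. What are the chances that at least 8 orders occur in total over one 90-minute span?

0.7564

Independent Poisson processes superpose: combined rate λ = 3.4 + 3.1 = 6.5 per hour.
Over the interval, μ = 6.5 × 1.5 = 9.75 (a 90-minute span = 1.5 hours).
P(N ≥ 8) = 1 − P(N ≤ 7) ≈ 0.7564.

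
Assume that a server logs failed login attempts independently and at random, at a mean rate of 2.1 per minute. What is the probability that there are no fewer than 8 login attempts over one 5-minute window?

Over the interval, μ = 2.1 × 5 = 10.5 (a 5-minute window = 5 minutes).
P(N ≥ 8) = 1 − P(N ≤ 7) = 1 − Σ_{j=0}^{7} e^(−μ) μ^j/j! ≈ 0.8215.

0.8215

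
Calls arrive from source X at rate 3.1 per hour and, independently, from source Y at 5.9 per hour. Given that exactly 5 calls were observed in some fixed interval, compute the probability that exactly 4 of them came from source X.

Given the total, each event is independently from source X with probability p = λ_X/(λ_X+λ_Y) = 3.1/9 ≈ 0.3444.
So K ~ Binomial(5, 3.1/9): P(K = 4) = C(5,4) · (3.1/9)^4 · (5.9/9)^1 ≈ 0.0461.

0.0461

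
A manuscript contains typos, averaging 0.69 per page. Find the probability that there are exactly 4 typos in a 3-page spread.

Over the interval, μ = 0.69 × 3 = 2.07 (a 3-page spread = 3 pages).
P(N = 4) = e^(−μ) μ^4/4! = e^(−2.07) · 2.07^4/24 ≈ 0.0965.

0.0965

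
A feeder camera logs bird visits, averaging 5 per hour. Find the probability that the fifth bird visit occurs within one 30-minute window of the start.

Over the interval, μ = 5 × 0.5 = 2.5 (a 30-minute window = 0.5 hours).
The fifth arrival falls in the interval iff at least 5 events occur there: P(S_5 ≤ t) = P(N ≥ 5) = 1 − P(N ≤ 4) ≈ 0.1088.

0.1088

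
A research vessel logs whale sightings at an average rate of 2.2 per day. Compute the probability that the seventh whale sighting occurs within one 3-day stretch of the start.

Over the interval, μ = 2.2 × 3 = 6.6 (a 3-day stretch = 3 days).
The seventh arrival falls in the interval iff at least 7 events occur there: P(S_7 ≤ t) = P(N ≥ 7) = 1 − P(N ≤ 6) ≈ 0.4892.

0.4892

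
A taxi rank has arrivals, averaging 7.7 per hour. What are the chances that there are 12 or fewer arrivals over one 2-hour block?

0.2358

Over the interval, μ = 7.7 × 2 = 15.4 (a 2-hour block = 2 hours).
P(N ≤ 12) = Σ_{j=0}^{12} e^(−μ) μ^j/j! ≈ 0.2358.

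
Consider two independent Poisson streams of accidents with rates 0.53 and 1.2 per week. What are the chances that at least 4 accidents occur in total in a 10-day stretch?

Independent Poisson processes superpose: combined rate λ = 0.53 + 1.2 = 1.73 per week.
Over the interval, μ = 1.73 × 10/7 ≈ 2.47143 (a 10-day stretch = 10/7 weeks).
P(N ≥ 4) = 1 − P(N ≤ 3) ≈ 0.2363.

0.2363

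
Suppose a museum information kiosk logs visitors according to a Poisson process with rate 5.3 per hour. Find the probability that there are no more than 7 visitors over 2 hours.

0.1710

Over the interval, μ = 5.3 × 2 = 10.6 (2 hours).
P(N ≤ 7) = Σ_{j=0}^{7} e^(−μ) μ^j/j! ≈ 0.1710.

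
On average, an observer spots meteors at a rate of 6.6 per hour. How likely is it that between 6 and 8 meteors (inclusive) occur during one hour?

0.4249

With mean μ = 6.6 per hour,
P(6 ≤ N ≤ 8) = Σ_{j=6}^{8} e^(−6.6) · 6.6^j/j! ≈ 0.4249.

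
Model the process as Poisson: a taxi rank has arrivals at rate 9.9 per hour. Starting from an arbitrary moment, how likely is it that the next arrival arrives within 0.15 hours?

0.7735

Inter-arrival times are exponential with rate λ = 9.9 per hour.
P(T ≤ 0.15) = 1 − e^(−λt) = 1 − e^(−9.9 × 0.15) = 1 − e^(−1.485) ≈ 0.7735.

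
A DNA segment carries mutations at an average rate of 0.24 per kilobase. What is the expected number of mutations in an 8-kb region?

E[N] = λt = 0.24 × 8 = 1.92 (an 8-kb region = 8 kilobases).

1.92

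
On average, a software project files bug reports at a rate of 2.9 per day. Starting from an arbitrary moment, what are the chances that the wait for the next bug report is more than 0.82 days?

0.0927

The wait for the next event is exponential with rate λ = 2.9 per day.
P(T > 0.82) = e^(−λt) = e^(−2.9 × 0.82) = e^(−2.378) ≈ 0.0927.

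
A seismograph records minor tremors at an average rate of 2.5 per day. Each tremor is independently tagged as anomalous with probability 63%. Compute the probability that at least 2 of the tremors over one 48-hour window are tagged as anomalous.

0.8222

Thinning: the tremors that are tagged as anomalous themselves form a Poisson process with rate 0.63 × 2.5 = 1.575 per day.
Over the interval, μ = 1.575 × 2 = 3.15 (a 48-hour window = 2 days).
P(N ≥ 2) = 1 − P(N ≤ 1) ≈ 0.8222.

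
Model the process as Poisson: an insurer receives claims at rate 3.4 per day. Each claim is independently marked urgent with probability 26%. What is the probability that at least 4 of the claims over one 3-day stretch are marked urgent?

Thinning: the claims that are marked urgent themselves form a Poisson process with rate 0.26 × 3.4 = 0.884 per day.
Over the interval, μ = 0.884 × 3 = 2.652 (a 3-day stretch = 3 days).
P(N ≥ 4) = 1 − P(N ≤ 3) ≈ 0.2754.

0.2754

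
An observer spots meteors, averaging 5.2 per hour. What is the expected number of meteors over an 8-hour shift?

E[N] = λt = 5.2 × 8 = 41.6 (an 8-hour shift = 8 hours).

41.6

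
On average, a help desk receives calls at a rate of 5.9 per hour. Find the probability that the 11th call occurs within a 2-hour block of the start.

0.6315

Over the interval, μ = 5.9 × 2 = 11.8 (a 2-hour block = 2 hours).
The 11th arrival falls in the interval iff at least 11 events occur there: P(S_11 ≤ t) = P(N ≥ 11) = 1 − P(N ≤ 10) ≈ 0.6315.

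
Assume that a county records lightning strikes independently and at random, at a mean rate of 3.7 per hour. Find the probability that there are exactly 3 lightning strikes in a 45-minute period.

Over the interval, μ = 3.7 × 0.75 = 2.775 (a 45-minute period = 0.75 hours).
P(N = 3) = e^(−μ) μ^3/3! = e^(−2.775) · 2.775^3/6 ≈ 0.2221.

0.2221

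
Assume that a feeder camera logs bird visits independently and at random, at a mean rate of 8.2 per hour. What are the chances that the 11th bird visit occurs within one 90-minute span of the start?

0.6834

Over the interval, μ = 8.2 × 1.5 = 12.3 (a 90-minute span = 1.5 hours).
The 11th arrival falls in the interval iff at least 11 events occur there: P(S_11 ≤ t) = P(N ≥ 11) = 1 − P(N ≤ 10) ≈ 0.6834.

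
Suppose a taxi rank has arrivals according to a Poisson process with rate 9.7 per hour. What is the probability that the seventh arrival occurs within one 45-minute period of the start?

0.5904

Over the interval, μ = 9.7 × 0.75 = 7.275 (a 45-minute period = 0.75 hours).
The seventh arrival falls in the interval iff at least 7 events occur there: P(S_7 ≤ t) = P(N ≥ 7) = 1 − P(N ≤ 6) ≈ 0.5904.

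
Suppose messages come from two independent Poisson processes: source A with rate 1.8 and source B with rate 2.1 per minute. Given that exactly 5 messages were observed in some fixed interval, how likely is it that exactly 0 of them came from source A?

Given the total, each event is independently from source A with probability p = λ_A/(λ_A+λ_B) = 1.8/3.9 ≈ 0.4615.
So K ~ Binomial(5, 1.8/3.9): P(K = 0) = C(5,0) · (1.8/3.9)^0 · (2.1/3.9)^5 ≈ 0.0453.

0.0453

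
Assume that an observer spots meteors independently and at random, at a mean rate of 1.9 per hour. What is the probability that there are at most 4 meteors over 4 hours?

Over the interval, μ = 1.9 × 4 = 7.6 (4 hours).
P(N ≤ 4) = Σ_{j=0}^{4} e^(−μ) μ^j/j! ≈ 0.1249.

0.1249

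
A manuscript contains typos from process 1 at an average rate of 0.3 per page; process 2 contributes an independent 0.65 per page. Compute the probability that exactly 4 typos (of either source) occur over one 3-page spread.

0.1590

Independent Poisson processes superpose: combined rate λ = 0.3 + 0.65 = 0.95 per page.
Over the interval, μ = 0.95 × 3 = 2.85 (a 3-page spread = 3 pages).
P(N = 4) = e^(−2.85) · 2.85^4/4! ≈ 0.1590.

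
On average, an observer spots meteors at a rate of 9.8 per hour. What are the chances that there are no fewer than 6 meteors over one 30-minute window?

Over the interval, μ = 9.8 × 0.5 = 4.9 (a 30-minute window = 0.5 hours).
P(N ≥ 6) = 1 − P(N ≤ 5) = 1 − Σ_{j=0}^{5} e^(−μ) μ^j/j! ≈ 0.3665.

0.3665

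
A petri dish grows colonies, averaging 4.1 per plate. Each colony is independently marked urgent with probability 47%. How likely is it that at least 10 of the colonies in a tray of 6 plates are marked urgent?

0.7173

Thinning: the colonies that are marked urgent themselves form a Poisson process with rate 0.47 × 4.1 = 1.927 per plate.
Over the interval, μ = 1.927 × 6 = 11.562 (a tray of 6 plates = 6 plates).
P(N ≥ 10) = 1 − P(N ≤ 9) ≈ 0.7173.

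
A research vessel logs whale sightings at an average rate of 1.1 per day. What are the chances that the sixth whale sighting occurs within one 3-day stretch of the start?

0.1171

Over the interval, μ = 1.1 × 3 = 3.3 (a 3-day stretch = 3 days).
The sixth arrival falls in the interval iff at least 6 events occur there: P(S_6 ≤ t) = P(N ≥ 6) = 1 − P(N ≤ 5) ≈ 0.1171.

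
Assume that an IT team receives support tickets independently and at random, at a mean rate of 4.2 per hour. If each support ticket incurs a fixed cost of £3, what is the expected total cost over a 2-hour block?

£25.2

E[N] = 4.2 × 2 = 8.4 (a 2-hour block = 2 hours); E[cost] = 8.4 × £3 = £25.2.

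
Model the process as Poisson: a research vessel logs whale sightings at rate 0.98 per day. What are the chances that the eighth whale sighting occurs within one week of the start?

Over the interval, μ = 0.98 × 7 = 6.86 (a week = 7 days).
The eighth arrival falls in the interval iff at least 8 events occur there: P(S_8 ≤ t) = P(N ≥ 8) = 1 − P(N ≤ 7) ≈ 0.3804.

0.3804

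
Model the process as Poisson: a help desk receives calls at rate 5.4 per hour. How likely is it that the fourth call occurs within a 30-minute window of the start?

Over the interval, μ = 5.4 × 0.5 = 2.7 (a 30-minute window = 0.5 hours).
The fourth arrival falls in the interval iff at least 4 events occur there: P(S_4 ≤ t) = P(N ≥ 4) = 1 − P(N ≤ 3) ≈ 0.2859.

0.2859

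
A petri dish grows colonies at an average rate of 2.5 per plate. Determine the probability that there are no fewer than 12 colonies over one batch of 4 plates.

Over the interval, μ = 2.5 × 4 = 10 (a batch of 4 plates = 4 plates).
P(N ≥ 12) = 1 − P(N ≤ 11) = 1 − Σ_{j=0}^{11} e^(−μ) μ^j/j! ≈ 0.3032.

0.3032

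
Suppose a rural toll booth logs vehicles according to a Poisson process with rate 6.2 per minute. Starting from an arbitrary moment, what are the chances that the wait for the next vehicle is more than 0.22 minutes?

0.2556

The wait for the next event is exponential with rate λ = 6.2 per minute.
P(T > 0.22) = e^(−λt) = e^(−6.2 × 0.22) = e^(−1.364) ≈ 0.2556.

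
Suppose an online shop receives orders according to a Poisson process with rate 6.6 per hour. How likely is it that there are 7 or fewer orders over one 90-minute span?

Over the interval, μ = 6.6 × 1.5 = 9.9 (a 90-minute span = 1.5 hours).
P(N ≤ 7) = Σ_{j=0}^{7} e^(−μ) μ^j/j! ≈ 0.2294.

0.2294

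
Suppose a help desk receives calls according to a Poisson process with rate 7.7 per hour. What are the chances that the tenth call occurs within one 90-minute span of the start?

Over the interval, μ = 7.7 × 1.5 = 11.55 (a 90-minute span = 1.5 hours).
The tenth arrival falls in the interval iff at least 10 events occur there: P(S_10 ≤ t) = P(N ≥ 10) = 1 − P(N ≤ 9) ≈ 0.7161.

0.7161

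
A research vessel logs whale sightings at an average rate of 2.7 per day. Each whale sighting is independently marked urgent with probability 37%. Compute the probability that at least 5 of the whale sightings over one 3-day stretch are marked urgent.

Thinning: the whale sightings that are marked urgent themselves form a Poisson process with rate 0.37 × 2.7 = 0.999 per day.
Over the interval, μ = 0.999 × 3 = 2.997 (a 3-day stretch = 3 days).
P(N ≥ 5) = 1 − P(N ≤ 4) ≈ 0.1842.

0.1842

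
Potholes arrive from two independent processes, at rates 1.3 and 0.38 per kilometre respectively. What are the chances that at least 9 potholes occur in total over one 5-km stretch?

Independent Poisson processes superpose: combined rate λ = 1.3 + 0.38 = 1.68 per kilometre.
Over the interval, μ = 1.68 × 5 = 8.4 (a 5-km stretch = 5 kilometres).
P(N ≥ 9) = 1 − P(N ≤ 8) ≈ 0.4631.

0.4631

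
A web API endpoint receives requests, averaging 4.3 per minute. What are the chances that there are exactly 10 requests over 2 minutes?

0.1123

Over the interval, μ = 4.3 × 2 = 8.6 (2 minutes).
P(N = 10) = e^(−μ) μ^10/10! = e^(−8.6) · 8.6^10/3628800 ≈ 0.1123.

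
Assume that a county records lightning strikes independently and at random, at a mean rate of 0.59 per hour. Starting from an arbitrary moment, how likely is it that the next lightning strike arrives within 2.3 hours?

0.7426

Inter-arrival times are exponential with rate λ = 0.59 per hour.
P(T ≤ 2.3) = 1 − e^(−λt) = 1 − e^(−0.59 × 2.3) = 1 − e^(−1.357) ≈ 0.7426.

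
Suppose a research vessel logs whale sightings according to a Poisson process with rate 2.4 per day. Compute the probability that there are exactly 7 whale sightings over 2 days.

0.0959

Over the interval, μ = 2.4 × 2 = 4.8 (2 days).
P(N = 7) = e^(−μ) μ^7/7! = e^(−4.8) · 4.8^7/5040 ≈ 0.0959.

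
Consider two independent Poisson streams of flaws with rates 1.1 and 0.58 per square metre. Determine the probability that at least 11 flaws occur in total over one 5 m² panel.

Independent Poisson processes superpose: combined rate λ = 1.1 + 0.58 = 1.68 per square metre.
Over the interval, μ = 1.68 × 5 = 8.4 (a 5 m² panel = 5 square metres).
P(N ≥ 11) = 1 − P(N ≤ 10) ≈ 0.2257.

0.2257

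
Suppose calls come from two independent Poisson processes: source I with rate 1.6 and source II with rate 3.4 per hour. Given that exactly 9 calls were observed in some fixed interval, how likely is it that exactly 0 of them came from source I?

0.0311

Given the total, each event is independently from source I with probability p = λ_I/(λ_I+λ_II) = 1.6/5 = 0.3200.
So K ~ Binomial(9, 1.6/5): P(K = 0) = C(9,0) · (1.6/5)^0 · (3.4/5)^9 ≈ 0.0311.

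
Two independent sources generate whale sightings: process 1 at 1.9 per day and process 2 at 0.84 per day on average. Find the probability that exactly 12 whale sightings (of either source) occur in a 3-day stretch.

0.0535

Independent Poisson processes superpose: combined rate λ = 1.9 + 0.84 = 2.74 per day.
Over the interval, μ = 2.74 × 3 = 8.22 (a 3-day stretch = 3 days).
P(N = 12) = e^(−8.22) · 8.22^12/12! ≈ 0.0535.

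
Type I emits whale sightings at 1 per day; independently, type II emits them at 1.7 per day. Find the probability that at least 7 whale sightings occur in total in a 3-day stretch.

0.6987

Independent Poisson processes superpose: combined rate λ = 1 + 1.7 = 2.7 per day.
Over the interval, μ = 2.7 × 3 = 8.1 (a 3-day stretch = 3 days).
P(N ≥ 7) = 1 − P(N ≤ 6) ≈ 0.6987.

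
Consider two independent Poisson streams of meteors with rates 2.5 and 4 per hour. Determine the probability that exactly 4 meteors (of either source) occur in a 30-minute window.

0.1802

Independent Poisson processes superpose: combined rate λ = 2.5 + 4 = 6.5 per hour.
Over the interval, μ = 6.5 × 0.5 = 3.25 (a 30-minute window = 0.5 hours).
P(N = 4) = e^(−3.25) · 3.25^4/4! ≈ 0.1802.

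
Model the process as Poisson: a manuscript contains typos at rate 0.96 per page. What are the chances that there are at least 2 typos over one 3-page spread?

0.7822

Over the interval, μ = 0.96 × 3 = 2.88 (a 3-page spread = 3 pages).
P(N ≥ 2) = 1 − P(N ≤ 1) = 1 − Σ_{j=0}^{1} e^(−μ) μ^j/j! ≈ 0.7822.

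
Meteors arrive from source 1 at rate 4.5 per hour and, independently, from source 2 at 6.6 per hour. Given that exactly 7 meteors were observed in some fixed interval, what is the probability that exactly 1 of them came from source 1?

Given the total, each event is independently from source 1 with probability p = λ_1/(λ_1+λ_2) = 4.5/11.1 ≈ 0.4054.
So K ~ Binomial(7, 4.5/11.1): P(K = 1) = C(7,1) · (4.5/11.1)^1 · (6.6/11.1)^6 ≈ 0.1254.

0.1254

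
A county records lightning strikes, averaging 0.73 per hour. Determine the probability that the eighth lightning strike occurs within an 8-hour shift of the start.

0.2343

Over the interval, μ = 0.73 × 8 = 5.84 (an 8-hour shift = 8 hours).
The eighth arrival falls in the interval iff at least 8 events occur there: P(S_8 ≤ t) = P(N ≥ 8) = 1 − P(N ≤ 7) ≈ 0.2343.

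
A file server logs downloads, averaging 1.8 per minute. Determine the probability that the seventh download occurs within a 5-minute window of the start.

0.7932

Over the interval, μ = 1.8 × 5 = 9 (a 5-minute window = 5 minutes).
The seventh arrival falls in the interval iff at least 7 events occur there: P(S_7 ≤ t) = P(N ≥ 7) = 1 − P(N ≤ 6) ≈ 0.7932.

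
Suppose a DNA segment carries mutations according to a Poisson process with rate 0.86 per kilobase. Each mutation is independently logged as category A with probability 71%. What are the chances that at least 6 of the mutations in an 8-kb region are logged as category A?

0.3638

Thinning: the mutations that are logged as category A themselves form a Poisson process with rate 0.71 × 0.86 = 0.6106 per kilobase.
Over the interval, μ = 0.6106 × 8 = 4.8848 (an 8-kb region = 8 kilobases).
P(N ≥ 6) = 1 − P(N ≤ 5) ≈ 0.3638.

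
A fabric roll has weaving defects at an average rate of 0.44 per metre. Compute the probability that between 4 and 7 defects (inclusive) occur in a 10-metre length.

0.5620

Over the interval, μ = 0.44 × 10 = 4.4 (a 10-metre length = 10 metres).
P(4 ≤ N ≤ 7) = Σ_{j=4}^{7} e^(−4.4) · 4.4^j/j! ≈ 0.5620.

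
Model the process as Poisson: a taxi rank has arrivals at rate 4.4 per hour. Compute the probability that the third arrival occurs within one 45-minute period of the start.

0.6406

Over the interval, μ = 4.4 × 0.75 = 3.3 (a 45-minute period = 0.75 hours).
The third arrival falls in the interval iff at least 3 events occur there: P(S_3 ≤ t) = P(N ≥ 3) = 1 − P(N ≤ 2) ≈ 0.6406.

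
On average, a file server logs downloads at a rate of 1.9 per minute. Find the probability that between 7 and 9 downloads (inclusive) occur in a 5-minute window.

Over the interval, μ = 1.9 × 5 = 9.5 (a 5-minute window = 5 minutes).
P(7 ≤ N ≤ 9) = Σ_{j=7}^{9} e^(−9.5) · 9.5^j/j! ≈ 0.3569.

0.3569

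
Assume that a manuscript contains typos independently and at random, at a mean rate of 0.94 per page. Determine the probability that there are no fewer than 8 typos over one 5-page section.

Over the interval, μ = 0.94 × 5 = 4.7 (a 5-page section = 5 pages).
P(N ≥ 8) = 1 − P(N ≤ 7) = 1 − Σ_{j=0}^{7} e^(−μ) μ^j/j! ≈ 0.1040.

0.1040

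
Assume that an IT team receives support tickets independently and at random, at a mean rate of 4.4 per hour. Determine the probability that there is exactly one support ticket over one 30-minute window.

Over the interval, μ = 4.4 × 0.5 = 2.2 (a 30-minute window = 0.5 hours).
P(N = 1) = e^(−μ) μ^1/1! = e^(−2.2) · 2.2^1/1 ≈ 0.2438.

0.2438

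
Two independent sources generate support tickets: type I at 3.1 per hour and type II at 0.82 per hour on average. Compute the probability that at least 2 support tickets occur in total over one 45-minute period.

0.7917

Independent Poisson processes superpose: combined rate λ = 3.1 + 0.82 = 3.92 per hour.
Over the interval, μ = 3.92 × 0.75 = 2.94 (a 45-minute period = 0.75 hours).
P(N ≥ 2) = 1 − P(N ≤ 1) ≈ 0.7917.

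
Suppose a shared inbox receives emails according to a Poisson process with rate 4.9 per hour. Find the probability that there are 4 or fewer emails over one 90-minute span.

Over the interval, μ = 4.9 × 1.5 = 7.35 (a 90-minute span = 1.5 hours).
P(N ≤ 4) = Σ_{j=0}^{4} e^(−μ) μ^j/j! ≈ 0.1434.

0.1434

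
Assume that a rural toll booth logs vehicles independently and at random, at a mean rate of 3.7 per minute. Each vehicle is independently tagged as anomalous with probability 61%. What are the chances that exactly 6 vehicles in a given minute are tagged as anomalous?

Thinning: the vehicles that are tagged as anomalous themselves form a Poisson process with rate 0.61 × 3.7 = 2.257 per minute.
So μ = 2.257.
P(N = 6) = e^(−2.257) · 2.257^6/6! ≈ 0.0192.

0.0192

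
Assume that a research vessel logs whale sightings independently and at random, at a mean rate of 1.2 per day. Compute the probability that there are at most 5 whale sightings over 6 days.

0.2759

Over the interval, μ = 1.2 × 6 = 7.2 (6 days).
P(N ≤ 5) = Σ_{j=0}^{5} e^(−μ) μ^j/j! ≈ 0.2759.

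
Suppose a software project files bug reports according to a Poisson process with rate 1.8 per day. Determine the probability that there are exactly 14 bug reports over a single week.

0.0983

Over the interval, μ = 1.8 × 7 = 12.6 (a week = 7 days).
P(N = 14) = e^(−μ) μ^14/14! = e^(−12.6) · 12.6^14/87178291200 ≈ 0.0983.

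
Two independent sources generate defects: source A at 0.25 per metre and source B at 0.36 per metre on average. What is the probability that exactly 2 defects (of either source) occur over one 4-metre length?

Independent Poisson processes superpose: combined rate λ = 0.25 + 0.36 = 0.61 per metre.
Over the interval, μ = 0.61 × 4 = 2.44 (a 4-metre length = 4 metres).
P(N = 2) = e^(−2.44) · 2.44^2/2! ≈ 0.2595.

0.2595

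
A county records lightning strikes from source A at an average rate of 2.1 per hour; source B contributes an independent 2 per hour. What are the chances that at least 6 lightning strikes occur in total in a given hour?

Independent Poisson processes superpose: combined rate λ = 2.1 + 2 = 4.1 per hour.
So μ = 4.1.
P(N ≥ 6) = 1 − P(N ≤ 5) ≈ 0.2307.

0.2307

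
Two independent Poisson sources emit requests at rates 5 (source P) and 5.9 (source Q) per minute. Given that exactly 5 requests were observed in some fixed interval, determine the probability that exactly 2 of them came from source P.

0.3337

Given the total, each event is independently from source P with probability p = λ_P/(λ_P+λ_Q) = 5/10.9 ≈ 0.4587.
So K ~ Binomial(5, 5/10.9): P(K = 2) = C(5,2) · (5/10.9)^2 · (5.9/10.9)^3 ≈ 0.3337.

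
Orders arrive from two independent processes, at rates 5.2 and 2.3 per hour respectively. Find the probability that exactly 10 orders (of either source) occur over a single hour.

Independent Poisson processes superpose: combined rate λ = 5.2 + 2.3 = 7.5 per hour.
So μ = 7.5.
P(N = 10) = e^(−7.5) · 7.5^10/10! ≈ 0.0858.

0.0858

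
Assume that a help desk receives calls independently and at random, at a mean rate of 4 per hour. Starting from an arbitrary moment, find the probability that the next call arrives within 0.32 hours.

Inter-arrival times are exponential with rate λ = 4 per hour.
P(T ≤ 0.32) = 1 − e^(−λt) = 1 − e^(−4 × 0.32) = 1 − e^(−1.28) ≈ 0.7220.

0.7220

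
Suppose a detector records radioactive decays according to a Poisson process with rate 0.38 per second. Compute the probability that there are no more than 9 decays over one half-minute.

Over the interval, μ = 0.38 × 30 = 11.4 (a half-minute = 30 seconds).
P(N ≤ 9) = Σ_{j=0}^{9} e^(−μ) μ^j/j! ≈ 0.2987.

0.2987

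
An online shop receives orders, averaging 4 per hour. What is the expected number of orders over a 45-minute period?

3

E[N] = λt = 4 × 0.75 = 3 (a 45-minute period = 0.75 hours).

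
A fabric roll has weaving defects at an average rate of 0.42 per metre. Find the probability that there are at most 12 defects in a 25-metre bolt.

Over the interval, μ = 0.42 × 25 = 10.5 (a 25-metre bolt = 25 metres).
P(N ≤ 12) = Σ_{j=0}^{12} e^(−μ) μ^j/j! ≈ 0.7420.

0.7420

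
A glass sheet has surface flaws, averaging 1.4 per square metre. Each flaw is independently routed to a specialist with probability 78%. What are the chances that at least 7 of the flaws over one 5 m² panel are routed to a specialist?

0.3077

Thinning: the flaws that are routed to a specialist themselves form a Poisson process with rate 0.78 × 1.4 = 1.092 per square metre.
Over the interval, μ = 1.092 × 5 = 5.46 (a 5 m² panel = 5 square metres).
P(N ≥ 7) = 1 − P(N ≤ 6) ≈ 0.3077.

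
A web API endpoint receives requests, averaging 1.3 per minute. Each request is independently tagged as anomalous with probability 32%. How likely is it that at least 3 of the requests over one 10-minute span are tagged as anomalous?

0.7844

Thinning: the requests that are tagged as anomalous themselves form a Poisson process with rate 0.32 × 1.3 = 0.416 per minute.
Over the interval, μ = 0.416 × 10 = 4.16 (a 10-minute span = 10 minutes).
P(N ≥ 3) = 1 − P(N ≤ 2) ≈ 0.7844.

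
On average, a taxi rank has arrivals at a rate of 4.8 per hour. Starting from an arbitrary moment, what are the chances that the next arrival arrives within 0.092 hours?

Inter-arrival times are exponential with rate λ = 4.8 per hour.
P(T ≤ 0.092) = 1 − e^(−λt) = 1 − e^(−4.8 × 0.092) = 1 − e^(−0.4416) ≈ 0.3570.

0.3570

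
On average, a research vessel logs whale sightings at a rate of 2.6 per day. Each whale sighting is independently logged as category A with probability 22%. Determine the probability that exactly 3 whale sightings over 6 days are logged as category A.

0.2178

Thinning: the whale sightings that are logged as category A themselves form a Poisson process with rate 0.22 × 2.6 = 0.572 per day.
Over the interval, μ = 0.572 × 6 = 3.432 (6 days).
P(N = 3) = e^(−3.432) · 3.432^3/3! ≈ 0.2178.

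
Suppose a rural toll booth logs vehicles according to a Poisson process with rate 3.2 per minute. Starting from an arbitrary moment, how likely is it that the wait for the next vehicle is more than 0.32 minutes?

The wait for the next event is exponential with rate λ = 3.2 per minute.
P(T > 0.32) = e^(−λt) = e^(−3.2 × 0.32) = e^(−1.024) ≈ 0.3592.

0.3592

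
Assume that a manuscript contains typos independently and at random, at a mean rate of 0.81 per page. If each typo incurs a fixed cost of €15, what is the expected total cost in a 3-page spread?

E[N] = 0.81 × 3 = 2.43 (a 3-page spread = 3 pages); E[cost] = 2.43 × €15 = €36.45.

€36.45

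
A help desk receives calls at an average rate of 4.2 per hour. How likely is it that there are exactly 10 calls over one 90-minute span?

Over the interval, μ = 4.2 × 1.5 = 6.3 (a 90-minute span = 1.5 hours).
P(N = 10) = e^(−μ) μ^10/10! = e^(−6.3) · 6.3^10/3628800 ≈ 0.0498.

0.0498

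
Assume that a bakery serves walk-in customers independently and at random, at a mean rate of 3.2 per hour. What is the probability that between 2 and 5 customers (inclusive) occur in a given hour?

0.7234

With mean μ = 3.2 per hour,
P(2 ≤ N ≤ 5) = Σ_{j=2}^{5} e^(−3.2) · 3.2^j/j! ≈ 0.7234.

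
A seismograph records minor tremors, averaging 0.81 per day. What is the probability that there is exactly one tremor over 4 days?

0.1269

Over the interval, μ = 0.81 × 4 = 3.24 (4 days).
P(N = 1) = e^(−μ) μ^1/1! = e^(−3.24) · 3.24^1/1 ≈ 0.1269.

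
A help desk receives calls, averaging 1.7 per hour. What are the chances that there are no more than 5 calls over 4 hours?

Over the interval, μ = 1.7 × 4 = 6.8 (4 hours).
P(N ≤ 5) = Σ_{j=0}^{5} e^(−μ) μ^j/j! ≈ 0.3270.

0.3270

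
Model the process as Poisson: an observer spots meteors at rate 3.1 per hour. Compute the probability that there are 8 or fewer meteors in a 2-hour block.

Over the interval, μ = 3.1 × 2 = 6.2 (a 2-hour block = 2 hours).
P(N ≤ 8) = Σ_{j=0}^{8} e^(−μ) μ^j/j! ≈ 0.8259.

0.8259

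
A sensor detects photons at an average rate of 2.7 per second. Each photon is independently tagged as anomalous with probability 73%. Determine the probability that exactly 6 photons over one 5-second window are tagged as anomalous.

0.0668

Thinning: the photons that are tagged as anomalous themselves form a Poisson process with rate 0.73 × 2.7 = 1.971 per second.
Over the interval, μ = 1.971 × 5 = 9.855 (a 5-second window = 5 seconds).
P(N = 6) = e^(−9.855) · 9.855^6/6! ≈ 0.0668.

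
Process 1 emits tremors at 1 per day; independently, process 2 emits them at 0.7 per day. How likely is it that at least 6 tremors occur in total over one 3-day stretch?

Independent Poisson processes superpose: combined rate λ = 1 + 0.7 = 1.7 per day.
Over the interval, μ = 1.7 × 3 = 5.1 (a 3-day stretch = 3 days).
P(N ≥ 6) = 1 − P(N ≤ 5) ≈ 0.4016.

0.4016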